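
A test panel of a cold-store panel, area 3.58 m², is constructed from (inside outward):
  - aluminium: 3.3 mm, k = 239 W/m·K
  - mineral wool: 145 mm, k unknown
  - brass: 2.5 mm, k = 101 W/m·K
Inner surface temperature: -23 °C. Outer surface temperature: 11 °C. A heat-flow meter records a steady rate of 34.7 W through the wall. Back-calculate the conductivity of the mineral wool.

k ≈ 0.0413 W/(m·K)

Series thermal resistances:
R_aluminium = L/(kA) = 0.0033/(239×3.58) = 3.857×10^-6 K/W
R_brass = L/(kA) = 0.0025/(101×3.58) = 6.914×10^-6 K/W
Sum of known resistances R_other = 1.077×10^-5 K/W
Total R = ΔT/Q = 34/34.7 = 0.9798 K/W
R_mineral wool = R_total − R_other = 0.9798 K/W
k = L/(R·A) = 0.145/(0.9798×3.58)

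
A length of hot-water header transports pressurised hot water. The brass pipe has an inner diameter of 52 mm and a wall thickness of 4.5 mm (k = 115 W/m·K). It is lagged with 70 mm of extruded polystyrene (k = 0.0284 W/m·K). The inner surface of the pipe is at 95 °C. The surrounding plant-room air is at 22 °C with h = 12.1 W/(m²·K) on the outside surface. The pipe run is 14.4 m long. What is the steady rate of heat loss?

Treating each annulus and film as a series resistance:
R_brass pipe wall = ln(30.5/26)/(2π×115×14.4) = 1.534×10^-5 K/W
R_extruded polystyrene = ln(100.5/30.5)/(2π×0.0284×14.4) = 0.4641 K/W
R_outer film = 1/(h_o·2πr_oL) = 1/(12.1×2π×0.1005×14.4) = 0.009089 K/W
R_total = 0.4732 K/W
Q = ΔT/R_total = 73/0.4732

Q ≈ 154 W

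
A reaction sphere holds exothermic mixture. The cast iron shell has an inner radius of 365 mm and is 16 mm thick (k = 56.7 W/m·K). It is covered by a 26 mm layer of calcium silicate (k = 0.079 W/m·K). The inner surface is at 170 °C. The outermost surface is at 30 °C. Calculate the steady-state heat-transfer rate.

Spherical conduction: R = (1/r_in − 1/r_out)/(4πk) per layer; series-sum.
R_cast iron shell = (1/0.365 − 1/0.381)/(4π×56.7) = 1.615×10^-4 K/W
R_calcium silicate = (1/0.381 − 1/0.407)/(4π×0.079) = 0.1689 K/W
R_total = 0.1691 K/W
Q = ΔT/R_total = 140/0.1691

Q ≈ 828 W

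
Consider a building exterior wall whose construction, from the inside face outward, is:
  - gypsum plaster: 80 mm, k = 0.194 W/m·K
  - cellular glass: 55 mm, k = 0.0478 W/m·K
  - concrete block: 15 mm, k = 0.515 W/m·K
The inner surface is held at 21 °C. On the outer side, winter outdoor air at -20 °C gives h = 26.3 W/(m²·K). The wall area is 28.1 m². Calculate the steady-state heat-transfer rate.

Series thermal resistances:
R_gypsum plaster = L/(kA) = 0.08/(0.194×28.1) = 0.01468 K/W
R_cellular glass = L/(kA) = 0.055/(0.0478×28.1) = 0.04095 K/W
R_concrete block = L/(kA) = 0.015/(0.515×28.1) = 0.001037 K/W
R_outer film = 1/(h_o·A) = 1/(26.3×28.1) = 0.001353 K/W
R_total = 0.05801 K/W
Q = ΔT / R_total = 41 / 0.05801

Q ≈ 707 W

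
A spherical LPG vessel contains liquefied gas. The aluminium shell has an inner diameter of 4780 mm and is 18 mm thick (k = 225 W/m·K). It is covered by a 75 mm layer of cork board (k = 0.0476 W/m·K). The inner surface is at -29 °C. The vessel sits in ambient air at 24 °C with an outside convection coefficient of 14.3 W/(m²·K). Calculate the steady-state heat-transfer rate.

Spherical conduction: R = (1/r_in − 1/r_out)/(4πk) per layer; series-sum.
R_aluminium shell = (1/2.39 − 1/2.408)/(4π×225) = 1.106×10^-6 K/W
R_cork board = (1/2.408 − 1/2.483)/(4π×0.0476) = 0.02097 K/W
R_outer film = 1/(h·4πr_o²) = 1/(14.3×4π×2.483²) = 9.026×10^-4 K/W
R_total = 0.02187 K/W
Q = ΔT/R_total = 53/0.02187

Q ≈ 2420 W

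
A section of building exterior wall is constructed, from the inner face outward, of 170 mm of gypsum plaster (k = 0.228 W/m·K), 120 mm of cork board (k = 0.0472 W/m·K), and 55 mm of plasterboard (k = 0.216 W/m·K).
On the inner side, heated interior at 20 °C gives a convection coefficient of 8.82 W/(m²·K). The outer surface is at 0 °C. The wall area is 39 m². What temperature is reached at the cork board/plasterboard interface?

Using the resistance-network approach (series):
R_inner film = 1/(h_i·A) = 1/(8.82×39) = 0.002907 K/W
R_gypsum plaster = L/(kA) = 0.17/(0.228×39) = 0.01912 K/W
R_cork board = L/(kA) = 0.12/(0.0472×39) = 0.06519 K/W
R_plasterboard = L/(kA) = 0.055/(0.216×39) = 0.006529 K/W
R_total = 0.09374 K/W;  Q = ΔT/R_total = 20/0.09374 = 213.3 W
T_interface = T_inner − Q·ΣR(inner→interface) = 20 − 213×0.08721

T ≈ 1.39 °C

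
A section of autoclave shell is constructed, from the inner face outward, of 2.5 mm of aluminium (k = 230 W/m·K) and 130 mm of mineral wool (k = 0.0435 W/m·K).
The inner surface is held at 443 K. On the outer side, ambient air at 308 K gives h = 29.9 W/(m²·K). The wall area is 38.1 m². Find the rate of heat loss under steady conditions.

Treating each layer as a thermal resistance in series:
R_aluminium = L/(kA) = 0.0025/(230×38.1) = 2.853×10^-7 K/W
R_mineral wool = L/(kA) = 0.13/(0.0435×38.1) = 0.07844 K/W
R_outer film = 1/(h_o·A) = 1/(29.9×38.1) = 8.778×10^-4 K/W
R_total = 0.07932 K/W
Q = ΔT / R_total = 135 / 0.07932

Q ≈ 1700 W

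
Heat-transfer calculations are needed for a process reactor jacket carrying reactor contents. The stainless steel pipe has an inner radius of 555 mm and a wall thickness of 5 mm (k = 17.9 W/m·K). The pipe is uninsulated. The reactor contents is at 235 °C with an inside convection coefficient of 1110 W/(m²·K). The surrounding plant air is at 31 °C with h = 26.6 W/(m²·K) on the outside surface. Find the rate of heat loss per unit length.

Per-layer cylindrical resistances, series-summed:
R_inner film = 1/(h_i·2πr₁L) = 1/(1110×2π×0.555×1) = 2.583×10^-4 K/W
R_stainless steel pipe wall = ln(560/555)/(2π×17.9×1) = 7.974×10^-5 K/W
R_outer film = 1/(h_o·2πr_oL) = 1/(26.6×2π×0.56×1) = 0.01068 K/W
R_total = 0.01102 K/W
Q = ΔT/R_total = 204/0.01102

q′ ≈ 18500 W/m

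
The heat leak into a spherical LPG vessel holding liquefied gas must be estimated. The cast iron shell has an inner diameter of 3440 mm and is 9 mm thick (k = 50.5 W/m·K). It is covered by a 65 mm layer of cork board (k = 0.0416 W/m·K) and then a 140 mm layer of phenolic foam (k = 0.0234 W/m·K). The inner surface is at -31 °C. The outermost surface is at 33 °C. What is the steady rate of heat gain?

Q ≈ 361 W

Spherical conduction: R = (1/r_in − 1/r_out)/(4πk) per layer; series-sum.
R_cast iron shell = (1/1.72 − 1/1.729)/(4π×50.5) = 4.769×10^-6 K/W
R_cork board = (1/1.729 − 1/1.794)/(4π×0.0416) = 0.04009 K/W
R_phenolic foam = (1/1.794 − 1/1.934)/(4π×0.0234) = 0.1372 K/W
R_total = 0.1773 K/W
Q = ΔT/R_total = 64/0.1773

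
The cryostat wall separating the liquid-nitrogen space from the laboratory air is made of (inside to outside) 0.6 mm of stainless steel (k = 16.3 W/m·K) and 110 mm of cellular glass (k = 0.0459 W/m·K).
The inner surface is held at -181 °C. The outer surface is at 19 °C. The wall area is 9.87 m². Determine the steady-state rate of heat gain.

Using the resistance-network approach (series):
R_stainless steel = L/(kA) = 0.0006/(16.3×9.87) = 3.729×10^-6 K/W
R_cellular glass = L/(kA) = 0.11/(0.0459×9.87) = 0.2428 K/W
R_total = 0.2428 K/W
Q = ΔT / R_total = 200 / 0.2428

Q ≈ 824 W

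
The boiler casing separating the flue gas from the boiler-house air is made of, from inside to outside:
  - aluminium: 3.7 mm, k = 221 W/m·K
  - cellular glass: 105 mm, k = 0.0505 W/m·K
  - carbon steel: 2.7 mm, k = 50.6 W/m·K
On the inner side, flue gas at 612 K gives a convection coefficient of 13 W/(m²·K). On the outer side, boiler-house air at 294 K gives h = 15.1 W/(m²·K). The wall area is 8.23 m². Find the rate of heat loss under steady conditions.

Model the wall as resistances in series:
R_inner film = 1/(h_i·A) = 1/(13×8.23) = 0.009347 K/W
R_aluminium = L/(kA) = 0.0037/(221×8.23) = 2.034×10^-6 K/W
R_cellular glass = L/(kA) = 0.105/(0.0505×8.23) = 0.2526 K/W
R_carbon steel = L/(kA) = 0.0027/(50.6×8.23) = 6.484×10^-6 K/W
R_outer film = 1/(h_o·A) = 1/(15.1×8.23) = 0.008047 K/W
R_total = 0.27 K/W
Q = ΔT / R_total = 318 / 0.27

Q ≈ 1180 W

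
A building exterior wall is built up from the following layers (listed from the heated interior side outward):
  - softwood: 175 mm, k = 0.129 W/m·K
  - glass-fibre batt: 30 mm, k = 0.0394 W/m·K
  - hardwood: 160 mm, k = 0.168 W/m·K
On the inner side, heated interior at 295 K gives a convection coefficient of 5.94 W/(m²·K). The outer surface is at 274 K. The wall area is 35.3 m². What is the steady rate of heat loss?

Q ≈ 229 W

Thermal resistances in series:
R_inner film = 1/(h_i·A) = 1/(5.94×35.3) = 0.004769 K/W
R_softwood = L/(kA) = 0.175/(0.129×35.3) = 0.03843 K/W
R_glass-fibre batt = L/(kA) = 0.03/(0.0394×35.3) = 0.02157 K/W
R_hardwood = L/(kA) = 0.16/(0.168×35.3) = 0.02698 K/W
R_total = 0.09175 K/W
Q = ΔT / R_total = 21 / 0.09175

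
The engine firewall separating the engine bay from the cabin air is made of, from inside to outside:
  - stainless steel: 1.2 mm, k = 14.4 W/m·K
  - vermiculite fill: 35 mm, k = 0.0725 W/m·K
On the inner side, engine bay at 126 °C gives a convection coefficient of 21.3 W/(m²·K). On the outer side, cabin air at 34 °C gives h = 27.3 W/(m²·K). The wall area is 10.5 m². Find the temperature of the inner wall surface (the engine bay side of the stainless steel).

T ≈ 118 °C

Using the resistance-network approach (series):
R_inner film = 1/(h_i·A) = 1/(21.3×10.5) = 0.004471 K/W
R_stainless steel = L/(kA) = 0.0012/(14.4×10.5) = 7.937×10^-6 K/W
R_vermiculite fill = L/(kA) = 0.035/(0.0725×10.5) = 0.04598 K/W
R_outer film = 1/(h_o·A) = 1/(27.3×10.5) = 0.003489 K/W
R_total = 0.05394 K/W;  Q = ΔT/R_total = 92/0.05394 = 1705 W
T_interface = T_inner − Q·ΣR(inner→interface) = 126 − 1710×0.004471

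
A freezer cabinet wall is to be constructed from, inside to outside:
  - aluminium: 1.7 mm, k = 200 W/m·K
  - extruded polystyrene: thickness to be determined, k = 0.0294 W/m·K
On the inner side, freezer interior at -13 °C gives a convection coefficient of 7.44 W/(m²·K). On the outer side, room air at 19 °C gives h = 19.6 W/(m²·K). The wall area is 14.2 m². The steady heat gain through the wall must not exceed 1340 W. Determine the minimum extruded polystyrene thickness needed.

Series thermal resistances:
R_inner film = 1/(h_i·A) = 1/(7.44×14.2) = 0.009465 K/W
R_aluminium = L/(kA) = 0.0017/(200×14.2) = 5.986×10^-7 K/W
R_outer film = 1/(h_o·A) = 1/(19.6×14.2) = 0.003593 K/W
Sum of the known resistances R_other = 0.01306 K/W
Required total resistance R_tot = ΔT/Q_allow = 32/1340 = 0.02388 K/W
R_extruded polystyrene = R_tot − R_other = 0.01082 K/W
L = R·k·A = 0.01082×0.0294×14.2

L ≈ 4.52 mm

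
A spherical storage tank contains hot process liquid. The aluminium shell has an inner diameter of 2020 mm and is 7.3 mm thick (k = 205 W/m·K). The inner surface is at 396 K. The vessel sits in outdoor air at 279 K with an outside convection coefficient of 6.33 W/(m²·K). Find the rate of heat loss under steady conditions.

Spherical conduction: R = (1/r_in − 1/r_out)/(4πk) per layer; series-sum.
R_aluminium shell = (1/1.01 − 1/1.0173)/(4π×205) = 2.758×10^-6 K/W
R_outer film = 1/(h·4πr_o²) = 1/(6.33×4π×1.0173²) = 0.01215 K/W
R_total = 0.01215 K/W
Q = ΔT/R_total = 117/0.01215

Q ≈ 9630 W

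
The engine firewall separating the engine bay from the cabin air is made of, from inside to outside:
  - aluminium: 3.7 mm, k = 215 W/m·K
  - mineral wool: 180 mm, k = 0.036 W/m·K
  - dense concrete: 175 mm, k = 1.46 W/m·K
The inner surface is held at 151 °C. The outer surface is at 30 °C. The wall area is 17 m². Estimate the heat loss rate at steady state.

Q ≈ 402 W

Treating each layer as a thermal resistance in series:
R_aluminium = L/(kA) = 0.0037/(215×17) = 1.012×10^-6 K/W
R_mineral wool = L/(kA) = 0.18/(0.036×17) = 0.2941 K/W
R_dense concrete = L/(kA) = 0.175/(1.46×17) = 0.007051 K/W
R_total = 0.3012 K/W
Q = ΔT / R_total = 121 / 0.3012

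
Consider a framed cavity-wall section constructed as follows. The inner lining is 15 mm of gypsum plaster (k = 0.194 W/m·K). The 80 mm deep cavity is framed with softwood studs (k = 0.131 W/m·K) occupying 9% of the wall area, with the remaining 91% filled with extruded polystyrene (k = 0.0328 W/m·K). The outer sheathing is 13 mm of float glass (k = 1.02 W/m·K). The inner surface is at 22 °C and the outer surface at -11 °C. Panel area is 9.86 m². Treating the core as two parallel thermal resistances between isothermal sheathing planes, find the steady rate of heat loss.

Q ≈ 162 W

Sheathing layers in series; stud and cavity paths in parallel between them.
R_inner = 0.015/(0.194×9.86) = 0.007842 K/W
R_stud  = 0.08/(0.131×0.09×9.86) = 0.6882 K/W
R_cav   = 0.08/(0.0328×0.91×9.86) = 0.2718 K/W
1/R_core = 1/R_stud + 1/R_cav → R_core = 0.1949 K/W
R_outer = 0.013/(1.02×9.86) = 0.001293 K/W
R_total = 0.204 K/W
Q = ΔT/R_total = 33/0.204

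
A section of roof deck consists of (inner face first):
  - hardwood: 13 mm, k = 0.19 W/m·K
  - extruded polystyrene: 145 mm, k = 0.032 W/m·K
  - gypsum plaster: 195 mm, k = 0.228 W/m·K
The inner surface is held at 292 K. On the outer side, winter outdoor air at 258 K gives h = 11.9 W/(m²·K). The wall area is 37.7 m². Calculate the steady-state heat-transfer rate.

Model the wall as resistances in series:
R_hardwood = L/(kA) = 0.013/(0.19×37.7) = 0.001815 K/W
R_extruded polystyrene = L/(kA) = 0.145/(0.032×37.7) = 0.1202 K/W
R_gypsum plaster = L/(kA) = 0.195/(0.228×37.7) = 0.02269 K/W
R_outer film = 1/(h_o·A) = 1/(11.9×37.7) = 0.002229 K/W
R_total = 0.1469 K/W
Q = ΔT / R_total = 34 / 0.1469

Q ≈ 231 W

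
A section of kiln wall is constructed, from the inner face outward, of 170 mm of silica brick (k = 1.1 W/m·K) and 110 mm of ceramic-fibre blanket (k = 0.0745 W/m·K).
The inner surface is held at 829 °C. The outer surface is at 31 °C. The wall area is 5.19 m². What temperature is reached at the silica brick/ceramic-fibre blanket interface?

T ≈ 753 °C

Series thermal resistances:
R_silica brick = L/(kA) = 0.17/(1.1×5.19) = 0.02978 K/W
R_ceramic-fibre blanket = L/(kA) = 0.11/(0.0745×5.19) = 0.2845 K/W
R_total = 0.3143 K/W;  Q = ΔT/R_total = 798/0.3143 = 2539 W
T_interface = T_inner − Q·ΣR(inner→interface) = 829 − 2540×0.02978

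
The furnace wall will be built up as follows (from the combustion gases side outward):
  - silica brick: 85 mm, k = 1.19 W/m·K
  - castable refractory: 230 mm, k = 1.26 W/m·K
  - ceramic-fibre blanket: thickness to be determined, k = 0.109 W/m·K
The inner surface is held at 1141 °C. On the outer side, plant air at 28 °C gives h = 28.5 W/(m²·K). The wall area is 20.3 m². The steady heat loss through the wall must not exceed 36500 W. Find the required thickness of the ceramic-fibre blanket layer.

Series thermal resistances:
R_silica brick = L/(kA) = 0.085/(1.19×20.3) = 0.003519 K/W
R_castable refractory = L/(kA) = 0.23/(1.26×20.3) = 0.008992 K/W
R_outer film = 1/(h_o·A) = 1/(28.5×20.3) = 0.001728 K/W
Sum of the known resistances R_other = 0.01424 K/W
Required total resistance R_tot = ΔT/Q_allow = 1113/36500 = 0.03049 K/W
R_ceramic-fibre blanket = R_tot − R_other = 0.01625 K/W
L = R·k·A = 0.01625×0.109×20.3

L ≈ 36 mm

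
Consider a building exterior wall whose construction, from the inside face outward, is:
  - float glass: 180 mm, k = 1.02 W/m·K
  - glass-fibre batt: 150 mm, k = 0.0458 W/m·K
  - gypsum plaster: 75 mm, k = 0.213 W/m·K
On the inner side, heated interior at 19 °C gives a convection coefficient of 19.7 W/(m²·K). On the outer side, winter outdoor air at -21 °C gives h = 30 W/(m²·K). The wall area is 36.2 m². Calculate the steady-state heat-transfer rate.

Q ≈ 372 W

Model the wall as resistances in series:
R_inner film = 1/(h_i·A) = 1/(19.7×36.2) = 0.001402 K/W
R_float glass = L/(kA) = 0.18/(1.02×36.2) = 0.004875 K/W
R_glass-fibre batt = L/(kA) = 0.15/(0.0458×36.2) = 0.09047 K/W
R_gypsum plaster = L/(kA) = 0.075/(0.213×36.2) = 0.009727 K/W
R_outer film = 1/(h_o·A) = 1/(30×36.2) = 9.208×10^-4 K/W
R_total = 0.1074 K/W
Q = ΔT / R_total = 40 / 0.1074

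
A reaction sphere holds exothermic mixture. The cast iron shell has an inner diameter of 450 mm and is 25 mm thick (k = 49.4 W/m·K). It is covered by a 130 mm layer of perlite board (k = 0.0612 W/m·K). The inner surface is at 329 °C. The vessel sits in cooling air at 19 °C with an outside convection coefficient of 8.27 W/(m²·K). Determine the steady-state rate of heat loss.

Q ≈ 168 W

Each spherical layer contributes R = (1/r_i − 1/r_o)/(4πk):
R_cast iron shell = (1/0.225 − 1/0.25)/(4π×49.4) = 7.159×10^-4 K/W
R_perlite board = (1/0.25 − 1/0.38)/(4π×0.0612) = 1.779 K/W
R_outer film = 1/(h·4πr_o²) = 1/(8.27×4π×0.38²) = 0.06664 K/W
R_total = 1.847 K/W
Q = ΔT/R_total = 310/1.847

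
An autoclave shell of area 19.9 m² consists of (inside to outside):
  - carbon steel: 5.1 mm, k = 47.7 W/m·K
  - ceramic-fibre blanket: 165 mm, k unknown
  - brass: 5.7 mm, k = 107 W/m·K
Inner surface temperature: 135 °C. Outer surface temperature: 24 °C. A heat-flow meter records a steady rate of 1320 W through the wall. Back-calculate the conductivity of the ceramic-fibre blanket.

k ≈ 0.0986 W/(m·K)

Model the wall as resistances in series:
R_carbon steel = L/(kA) = 0.0051/(47.7×19.9) = 5.373×10^-6 K/W
R_brass = L/(kA) = 0.0057/(107×19.9) = 2.677×10^-6 K/W
Sum of known resistances R_other = 8.05×10^-6 K/W
Total R = ΔT/Q = 111/1320 = 0.08409 K/W
R_ceramic-fibre blanket = R_total − R_other = 0.08408 K/W
k = L/(R·A) = 0.165/(0.08408×19.9)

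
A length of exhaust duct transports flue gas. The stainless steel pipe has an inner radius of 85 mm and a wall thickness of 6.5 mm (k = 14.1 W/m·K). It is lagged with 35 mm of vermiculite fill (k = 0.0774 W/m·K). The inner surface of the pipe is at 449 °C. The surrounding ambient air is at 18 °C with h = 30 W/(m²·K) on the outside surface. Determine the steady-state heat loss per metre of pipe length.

Cylindrical conduction, so R = ln(r₂/r₁)/(2πkL) per layer, in series:
R_stainless steel pipe wall = ln(91.5/85)/(2π×14.1×1) = 8.318×10^-4 K/W
R_vermiculite fill = ln(126.5/91.5)/(2π×0.0774×1) = 0.666 K/W
R_outer film = 1/(h_o·2πr_oL) = 1/(30×2π×0.1265×1) = 0.04194 K/W
R_total = 0.7088 K/W
Q = ΔT/R_total = 431/0.7088

q′ ≈ 608 W/m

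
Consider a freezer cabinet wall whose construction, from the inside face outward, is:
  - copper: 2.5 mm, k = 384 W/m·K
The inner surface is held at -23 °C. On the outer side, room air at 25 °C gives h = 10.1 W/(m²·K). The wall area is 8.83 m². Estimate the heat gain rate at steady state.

Q ≈ 4280 W

Using the resistance-network approach (series):
R_copper = L/(kA) = 0.0025/(384×8.83) = 7.373×10^-7 K/W
R_outer film = 1/(h_o·A) = 1/(10.1×8.83) = 0.01121 K/W
R_total = 0.01121 K/W
Q = ΔT / R_total = 48 / 0.01121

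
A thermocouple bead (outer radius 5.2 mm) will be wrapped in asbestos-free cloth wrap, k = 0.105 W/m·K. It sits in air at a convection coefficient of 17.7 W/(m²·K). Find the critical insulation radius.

For a sphere r_cr = 2k/h = 2×0.105/17.7
r_cr = 11.9 mm; since the bare radius (5.2 mm) is below r_cr, adding a thin layer of insulation will *increase* heat loss.

r_cr ≈ 11.9 mm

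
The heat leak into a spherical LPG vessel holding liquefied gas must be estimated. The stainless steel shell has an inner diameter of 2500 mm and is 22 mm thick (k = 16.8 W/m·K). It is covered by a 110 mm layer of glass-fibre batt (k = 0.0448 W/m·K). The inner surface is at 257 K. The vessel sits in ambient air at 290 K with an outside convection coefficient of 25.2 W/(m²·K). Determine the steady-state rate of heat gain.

Q ≈ 292 W

Radial (spherical) resistances in series:
R_stainless steel shell = (1/1.25 − 1/1.272)/(4π×16.8) = 6.554×10^-5 K/W
R_glass-fibre batt = (1/1.272 − 1/1.382)/(4π×0.0448) = 0.1112 K/W
R_outer film = 1/(h·4πr_o²) = 1/(25.2×4π×1.382²) = 0.001653 K/W
R_total = 0.1129 K/W
Q = ΔT/R_total = 33/0.1129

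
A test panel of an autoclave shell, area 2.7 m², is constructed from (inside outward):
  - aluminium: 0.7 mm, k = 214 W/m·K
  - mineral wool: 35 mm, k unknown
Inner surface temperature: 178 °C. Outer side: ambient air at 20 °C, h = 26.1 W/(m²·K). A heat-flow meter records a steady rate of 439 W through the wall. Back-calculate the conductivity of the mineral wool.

k ≈ 0.0375 W/(m·K)

Model the wall as resistances in series:
R_aluminium = L/(kA) = 0.0007/(214×2.7) = 1.211×10^-6 K/W
R_outer film = 1/(h_o·A) = 1/(26.1×2.7) = 0.01419 K/W
Sum of known resistances R_other = 0.01419 K/W
Total R = ΔT/Q = 158/439 = 0.3599 K/W
R_mineral wool = R_total − R_other = 0.3457 K/W
k = L/(R·A) = 0.035/(0.3457×2.7)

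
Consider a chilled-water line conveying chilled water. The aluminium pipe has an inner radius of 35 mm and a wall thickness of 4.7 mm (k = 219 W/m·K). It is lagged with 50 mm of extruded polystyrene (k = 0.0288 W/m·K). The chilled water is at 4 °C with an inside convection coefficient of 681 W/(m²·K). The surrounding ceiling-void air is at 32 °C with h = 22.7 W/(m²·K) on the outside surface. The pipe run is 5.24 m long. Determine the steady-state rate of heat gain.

For a radial system each layer contributes R = ln(r_out/r_in)/(2πkL); films add R = 1/(hA).
R_inner film = 1/(h_i·2πr₁L) = 1/(681×2π×0.035×5.24) = 0.001274 K/W
R_aluminium pipe wall = ln(39.7/35)/(2π×219×5.24) = 1.748×10^-5 K/W
R_extruded polystyrene = ln(89.7/39.7)/(2π×0.0288×5.24) = 0.8596 K/W
R_outer film = 1/(h_o·2πr_oL) = 1/(22.7×2π×0.0897×5.24) = 0.01492 K/W
R_total = 0.8759 K/W
Q = ΔT/R_total = 28/0.8759

Q ≈ 32 W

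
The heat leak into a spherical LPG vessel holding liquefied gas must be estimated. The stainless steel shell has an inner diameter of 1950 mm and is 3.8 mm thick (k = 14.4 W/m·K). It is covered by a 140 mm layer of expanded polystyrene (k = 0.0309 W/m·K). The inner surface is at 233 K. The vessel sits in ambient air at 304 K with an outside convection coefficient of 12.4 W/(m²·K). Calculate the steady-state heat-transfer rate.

Q ≈ 212 W

Radial (spherical) resistances in series:
R_stainless steel shell = (1/0.975 − 1/0.9788)/(4π×14.4) = 2.2×10^-5 K/W
R_expanded polystyrene = (1/0.9788 − 1/1.1188)/(4π×0.0309) = 0.3292 K/W
R_outer film = 1/(h·4πr_o²) = 1/(12.4×4π×1.1188²) = 0.005127 K/W
R_total = 0.3344 K/W
Q = ΔT/R_total = 71/0.3344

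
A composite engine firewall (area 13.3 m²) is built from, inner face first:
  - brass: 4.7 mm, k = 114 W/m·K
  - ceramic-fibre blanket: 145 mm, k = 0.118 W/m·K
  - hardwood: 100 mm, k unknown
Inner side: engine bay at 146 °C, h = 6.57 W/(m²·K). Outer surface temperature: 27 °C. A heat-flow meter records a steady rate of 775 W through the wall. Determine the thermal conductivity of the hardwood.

k ≈ 0.151 W/(m·K)

Series thermal resistances:
R_inner film = 1/(h_i·A) = 1/(6.57×13.3) = 0.01144 K/W
R_brass = L/(kA) = 0.0047/(114×13.3) = 3.1×10^-6 K/W
R_ceramic-fibre blanket = L/(kA) = 0.145/(0.118×13.3) = 0.09239 K/W
Sum of known resistances R_other = 0.1038 K/W
Total R = ΔT/Q = 119/775 = 0.1535 K/W
R_hardwood = R_total − R_other = 0.04971 K/W
k = L/(R·A) = 0.1/(0.04971×13.3)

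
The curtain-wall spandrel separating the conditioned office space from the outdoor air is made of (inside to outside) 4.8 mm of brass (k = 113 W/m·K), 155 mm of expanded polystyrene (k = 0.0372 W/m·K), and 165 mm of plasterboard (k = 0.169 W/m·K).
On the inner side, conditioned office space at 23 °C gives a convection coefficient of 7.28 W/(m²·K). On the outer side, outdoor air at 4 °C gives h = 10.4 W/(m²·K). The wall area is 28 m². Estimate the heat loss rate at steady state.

Thermal resistances in series:
R_inner film = 1/(h_i·A) = 1/(7.28×28) = 0.004906 K/W
R_brass = L/(kA) = 0.0048/(113×28) = 1.517×10^-6 K/W
R_expanded polystyrene = L/(kA) = 0.155/(0.0372×28) = 0.1488 K/W
R_plasterboard = L/(kA) = 0.165/(0.169×28) = 0.03487 K/W
R_outer film = 1/(h_o·A) = 1/(10.4×28) = 0.003434 K/W
R_total = 0.192 K/W
Q = ΔT / R_total = 19 / 0.192

Q ≈ 98.9 W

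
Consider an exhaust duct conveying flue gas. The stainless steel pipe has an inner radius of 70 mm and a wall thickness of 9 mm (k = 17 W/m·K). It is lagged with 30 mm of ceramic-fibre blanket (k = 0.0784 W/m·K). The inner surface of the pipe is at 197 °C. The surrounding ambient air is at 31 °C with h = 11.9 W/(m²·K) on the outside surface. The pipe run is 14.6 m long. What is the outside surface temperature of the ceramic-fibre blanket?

Radial resistances (cylindrical: R_cond = ln(r_o/r_i)/(2πkL), R_conv = 1/(h·2πrL)):
R_stainless steel pipe wall = ln(79/70)/(2π×17×14.6) = 7.756×10^-5 K/W
R_ceramic-fibre blanket = ln(109/79)/(2π×0.0784×14.6) = 0.04476 K/W
R_outer film = 1/(h_o·2πr_oL) = 1/(11.9×2π×0.109×14.6) = 0.008404 K/W
R_total = 0.05324 K/W
Q = ΔT/R_total = 166/0.05324
Q = 3120 W
T_interface = T_inner − Q·ΣR(inner→interface) = 197 − 3120×0.04484

T ≈ 57.2 °C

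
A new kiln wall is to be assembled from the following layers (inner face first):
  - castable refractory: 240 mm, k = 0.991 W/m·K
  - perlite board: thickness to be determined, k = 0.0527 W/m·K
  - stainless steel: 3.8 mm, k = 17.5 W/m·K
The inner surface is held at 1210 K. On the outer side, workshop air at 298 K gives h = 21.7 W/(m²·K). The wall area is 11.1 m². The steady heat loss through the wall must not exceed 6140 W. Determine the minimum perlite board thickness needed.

L ≈ 71.7 mm

Thermal resistances in series:
R_castable refractory = L/(kA) = 0.24/(0.991×11.1) = 0.02182 K/W
R_stainless steel = L/(kA) = 0.0038/(17.5×11.1) = 1.956×10^-5 K/W
R_outer film = 1/(h_o·A) = 1/(21.7×11.1) = 0.004152 K/W
Sum of the known resistances R_other = 0.02599 K/W
Required total resistance R_tot = ΔT/Q_allow = 912/6140 = 0.1485 K/W
R_perlite board = R_tot − R_other = 0.1225 K/W
L = R·k·A = 0.1225×0.0527×11.1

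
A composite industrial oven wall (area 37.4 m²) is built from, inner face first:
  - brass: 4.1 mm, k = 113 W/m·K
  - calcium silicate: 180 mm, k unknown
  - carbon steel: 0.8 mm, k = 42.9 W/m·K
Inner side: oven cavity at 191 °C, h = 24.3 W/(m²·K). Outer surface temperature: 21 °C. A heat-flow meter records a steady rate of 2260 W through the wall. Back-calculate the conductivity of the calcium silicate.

Using the resistance-network approach (series):
R_inner film = 1/(h_i·A) = 1/(24.3×37.4) = 0.0011 K/W
R_brass = L/(kA) = 0.0041/(113×37.4) = 9.701×10^-7 K/W
R_carbon steel = L/(kA) = 0.0008/(42.9×37.4) = 4.986×10^-7 K/W
Sum of known resistances R_other = 0.001102 K/W
Total R = ΔT/Q = 170/2260 = 0.07522 K/W
R_calcium silicate = R_total − R_other = 0.07412 K/W
k = L/(R·A) = 0.18/(0.07412×37.4)

k ≈ 0.0649 W/(m·K)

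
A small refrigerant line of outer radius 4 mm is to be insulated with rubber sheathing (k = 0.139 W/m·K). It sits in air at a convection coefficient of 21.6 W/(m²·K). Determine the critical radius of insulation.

For a cylinder r_cr = k/h = 0.139/21.6
r_cr = 6.44 mm; since the bare radius (4 mm) is below r_cr, adding a thin layer of insulation will *increase* heat loss.

r_cr ≈ 6.44 mm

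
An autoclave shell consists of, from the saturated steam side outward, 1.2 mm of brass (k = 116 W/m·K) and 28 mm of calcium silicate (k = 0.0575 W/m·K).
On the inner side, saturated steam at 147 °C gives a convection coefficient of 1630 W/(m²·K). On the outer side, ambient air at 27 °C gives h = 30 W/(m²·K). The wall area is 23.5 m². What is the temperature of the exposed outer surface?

Using the resistance-network approach (series):
R_inner film = 1/(h_i·A) = 1/(1630×23.5) = 2.611×10^-5 K/W
R_brass = L/(kA) = 0.0012/(116×23.5) = 4.402×10^-7 K/W
R_calcium silicate = L/(kA) = 0.028/(0.0575×23.5) = 0.02072 K/W
R_outer film = 1/(h_o·A) = 1/(30×23.5) = 0.001418 K/W
R_total = 0.02217 K/W;  Q = ΔT/R_total = 120/0.02217 = 5414 W
T_interface = T_inner − Q·ΣR(inner→interface) = 147 − 5410×0.02075

T ≈ 34.7 °C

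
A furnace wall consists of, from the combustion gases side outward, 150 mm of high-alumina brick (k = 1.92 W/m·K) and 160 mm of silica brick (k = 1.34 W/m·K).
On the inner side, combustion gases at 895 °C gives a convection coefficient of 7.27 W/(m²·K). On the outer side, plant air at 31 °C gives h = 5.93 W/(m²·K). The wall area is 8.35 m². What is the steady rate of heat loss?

Thermal resistances in series:
R_inner film = 1/(h_i·A) = 1/(7.27×8.35) = 0.01647 K/W
R_high-alumina brick = L/(kA) = 0.15/(1.92×8.35) = 0.009356 K/W
R_silica brick = L/(kA) = 0.16/(1.34×8.35) = 0.0143 K/W
R_outer film = 1/(h_o·A) = 1/(5.93×8.35) = 0.0202 K/W
R_total = 0.06032 K/W
Q = ΔT / R_total = 864 / 0.06032

Q ≈ 14300 W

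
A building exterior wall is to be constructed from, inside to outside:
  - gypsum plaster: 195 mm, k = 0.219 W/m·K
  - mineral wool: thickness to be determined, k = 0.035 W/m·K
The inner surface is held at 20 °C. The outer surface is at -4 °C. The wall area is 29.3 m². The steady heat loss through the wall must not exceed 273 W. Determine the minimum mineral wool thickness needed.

Treating each layer as a thermal resistance in series:
R_gypsum plaster = L/(kA) = 0.195/(0.219×29.3) = 0.03039 K/W
Sum of the known resistances R_other = 0.03039 K/W
Required total resistance R_tot = ΔT/Q_allow = 24/273 = 0.08791 K/W
R_mineral wool = R_tot − R_other = 0.05752 K/W
L = R·k·A = 0.05752×0.035×29.3

L ≈ 59 mm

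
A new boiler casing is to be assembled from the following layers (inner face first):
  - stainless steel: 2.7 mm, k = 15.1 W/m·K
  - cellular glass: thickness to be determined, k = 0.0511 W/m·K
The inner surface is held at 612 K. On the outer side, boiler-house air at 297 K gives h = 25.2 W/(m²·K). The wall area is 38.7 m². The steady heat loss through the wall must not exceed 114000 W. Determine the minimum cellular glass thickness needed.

L ≈ 3.43 mm

Series thermal resistances:
R_stainless steel = L/(kA) = 0.0027/(15.1×38.7) = 4.62×10^-6 K/W
R_outer film = 1/(h_o·A) = 1/(25.2×38.7) = 0.001025 K/W
Sum of the known resistances R_other = 0.00103 K/W
Required total resistance R_tot = ΔT/Q_allow = 315/114000 = 0.002763 K/W
R_cellular glass = R_tot − R_other = 0.001733 K/W
L = R·k·A = 0.001733×0.0511×38.7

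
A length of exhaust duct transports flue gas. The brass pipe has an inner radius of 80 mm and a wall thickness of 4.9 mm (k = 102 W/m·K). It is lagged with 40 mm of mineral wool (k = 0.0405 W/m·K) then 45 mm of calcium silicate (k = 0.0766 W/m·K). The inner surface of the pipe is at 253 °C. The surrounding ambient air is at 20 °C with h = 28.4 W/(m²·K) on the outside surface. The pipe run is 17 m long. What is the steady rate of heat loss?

Q ≈ 1810 W

Per-layer cylindrical resistances, series-summed:
R_brass pipe wall = ln(84.9/80)/(2π×102×17) = 5.456×10^-6 K/W
R_mineral wool = ln(124.9/84.9)/(2π×0.0405×17) = 0.08924 K/W
R_calcium silicate = ln(169.9/124.9)/(2π×0.0766×17) = 0.03761 K/W
R_outer film = 1/(h_o·2πr_oL) = 1/(28.4×2π×0.1699×17) = 0.00194 K/W
R_total = 0.1288 K/W
Q = ΔT/R_total = 233/0.1288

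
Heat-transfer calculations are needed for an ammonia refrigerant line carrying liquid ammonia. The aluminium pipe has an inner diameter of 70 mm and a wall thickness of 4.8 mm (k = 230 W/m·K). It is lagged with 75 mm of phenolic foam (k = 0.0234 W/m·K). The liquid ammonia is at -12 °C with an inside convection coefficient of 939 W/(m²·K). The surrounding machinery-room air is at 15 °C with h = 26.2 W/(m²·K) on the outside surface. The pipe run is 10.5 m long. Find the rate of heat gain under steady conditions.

Q ≈ 39 W

Cylindrical conduction, so R = ln(r₂/r₁)/(2πkL) per layer, in series:
R_inner film = 1/(h_i·2πr₁L) = 1/(939×2π×0.035×10.5) = 4.612×10^-4 K/W
R_aluminium pipe wall = ln(39.8/35)/(2π×230×10.5) = 8.47×10^-6 K/W
R_phenolic foam = ln(114.8/39.8)/(2π×0.0234×10.5) = 0.6862 K/W
R_outer film = 1/(h_o·2πr_oL) = 1/(26.2×2π×0.1148×10.5) = 0.00504 K/W
R_total = 0.6917 K/W
Q = ΔT/R_total = 27/0.6917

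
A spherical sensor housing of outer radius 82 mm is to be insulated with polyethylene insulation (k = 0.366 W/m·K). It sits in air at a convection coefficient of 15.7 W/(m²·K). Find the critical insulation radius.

For a sphere r_cr = 2k/h = 2×0.366/15.7
r_cr = 46.6 mm; since the bare radius (82 mm) is above r_cr, any added insulation will reduce heat loss.

r_cr ≈ 46.6 mm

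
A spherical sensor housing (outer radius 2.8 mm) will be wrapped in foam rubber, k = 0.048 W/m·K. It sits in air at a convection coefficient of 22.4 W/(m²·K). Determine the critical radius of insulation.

r_cr ≈ 4.29 mm

For a sphere r_cr = 2k/h = 2×0.048/22.4
r_cr = 4.29 mm; since the bare radius (2.8 mm) is below r_cr, adding a thin layer of insulation will *increase* heat loss.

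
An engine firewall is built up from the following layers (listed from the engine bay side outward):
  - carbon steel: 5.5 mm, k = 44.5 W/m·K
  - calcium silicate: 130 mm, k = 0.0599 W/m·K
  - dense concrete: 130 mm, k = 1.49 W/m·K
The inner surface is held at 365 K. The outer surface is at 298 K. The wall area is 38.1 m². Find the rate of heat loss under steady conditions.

Q ≈ 1130 W

Series thermal resistances:
R_carbon steel = L/(kA) = 0.0055/(44.5×38.1) = 3.244×10^-6 K/W
R_calcium silicate = L/(kA) = 0.13/(0.0599×38.1) = 0.05696 K/W
R_dense concrete = L/(kA) = 0.13/(1.49×38.1) = 0.00229 K/W
R_total = 0.05926 K/W
Q = ΔT / R_total = 67 / 0.05926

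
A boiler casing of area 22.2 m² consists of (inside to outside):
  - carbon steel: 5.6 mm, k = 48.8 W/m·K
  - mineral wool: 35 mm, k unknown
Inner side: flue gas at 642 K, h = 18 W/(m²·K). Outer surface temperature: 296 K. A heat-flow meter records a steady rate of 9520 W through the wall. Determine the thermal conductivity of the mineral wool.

Thermal resistances in series:
R_inner film = 1/(h_i·A) = 1/(18×22.2) = 0.002503 K/W
R_carbon steel = L/(kA) = 0.0056/(48.8×22.2) = 5.169×10^-6 K/W
Sum of known resistances R_other = 0.002508 K/W
Total R = ΔT/Q = 346/9520 = 0.03634 K/W
R_mineral wool = R_total − R_other = 0.03384 K/W
k = L/(R·A) = 0.035/(0.03384×22.2)

k ≈ 0.0466 W/(m·K)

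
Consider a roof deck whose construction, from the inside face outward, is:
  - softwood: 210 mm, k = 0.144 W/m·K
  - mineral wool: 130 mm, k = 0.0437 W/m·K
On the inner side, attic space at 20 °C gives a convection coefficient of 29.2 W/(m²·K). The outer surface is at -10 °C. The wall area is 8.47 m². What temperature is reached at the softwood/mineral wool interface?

Treating each layer as a thermal resistance in series:
R_inner film = 1/(h_i·A) = 1/(29.2×8.47) = 0.004043 K/W
R_softwood = L/(kA) = 0.21/(0.144×8.47) = 0.1722 K/W
R_mineral wool = L/(kA) = 0.13/(0.0437×8.47) = 0.3512 K/W
R_total = 0.5274 K/W;  Q = ΔT/R_total = 30/0.5274 = 56.88 W
T_interface = T_inner − Q·ΣR(inner→interface) = 20 − 56.9×0.1762

T ≈ 9.98 °C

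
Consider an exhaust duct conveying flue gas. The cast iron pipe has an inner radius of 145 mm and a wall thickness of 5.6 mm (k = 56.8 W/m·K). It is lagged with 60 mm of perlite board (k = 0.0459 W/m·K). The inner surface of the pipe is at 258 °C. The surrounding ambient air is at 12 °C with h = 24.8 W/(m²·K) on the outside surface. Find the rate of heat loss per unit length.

q′ ≈ 206 W/m

Radial resistances (cylindrical: R_cond = ln(r_o/r_i)/(2πkL), R_conv = 1/(h·2πrL)):
R_cast iron pipe wall = ln(150.6/145)/(2π×56.8×1) = 1.062×10^-4 K/W
R_perlite board = ln(210.6/150.6)/(2π×0.0459×1) = 1.163 K/W
R_outer film = 1/(h_o·2πr_oL) = 1/(24.8×2π×0.2106×1) = 0.03047 K/W
R_total = 1.193 K/W
Q = ΔT/R_total = 246/1.193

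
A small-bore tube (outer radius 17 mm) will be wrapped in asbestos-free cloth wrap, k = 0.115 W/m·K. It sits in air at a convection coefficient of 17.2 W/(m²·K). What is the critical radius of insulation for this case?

For a cylinder r_cr = k/h = 0.115/17.2
r_cr = 6.69 mm; since the bare radius (17 mm) is above r_cr, any added insulation will reduce heat loss.

r_cr ≈ 6.69 mm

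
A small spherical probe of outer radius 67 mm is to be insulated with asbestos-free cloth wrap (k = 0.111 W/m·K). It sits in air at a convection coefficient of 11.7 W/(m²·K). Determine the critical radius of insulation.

For a sphere r_cr = 2k/h = 2×0.111/11.7
r_cr = 19 mm; since the bare radius (67 mm) is above r_cr, any added insulation will reduce heat loss.

r_cr ≈ 19 mm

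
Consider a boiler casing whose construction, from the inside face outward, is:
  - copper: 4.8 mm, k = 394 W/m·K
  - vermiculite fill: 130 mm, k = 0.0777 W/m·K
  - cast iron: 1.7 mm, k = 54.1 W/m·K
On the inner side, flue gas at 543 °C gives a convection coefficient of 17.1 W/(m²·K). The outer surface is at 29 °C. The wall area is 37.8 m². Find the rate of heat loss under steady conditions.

Model the wall as resistances in series:
R_inner film = 1/(h_i·A) = 1/(17.1×37.8) = 0.001547 K/W
R_copper = L/(kA) = 0.0048/(394×37.8) = 3.223×10^-7 K/W
R_vermiculite fill = L/(kA) = 0.13/(0.0777×37.8) = 0.04426 K/W
R_cast iron = L/(kA) = 0.0017/(54.1×37.8) = 8.313×10^-7 K/W
R_total = 0.04581 K/W
Q = ΔT / R_total = 514 / 0.04581

Q ≈ 11200 W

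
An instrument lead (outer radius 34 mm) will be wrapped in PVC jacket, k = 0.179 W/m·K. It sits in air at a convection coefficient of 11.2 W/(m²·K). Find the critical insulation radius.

For a cylinder r_cr = k/h = 0.179/11.2
r_cr = 16 mm; since the bare radius (34 mm) is above r_cr, any added insulation will reduce heat loss.

r_cr ≈ 16 mm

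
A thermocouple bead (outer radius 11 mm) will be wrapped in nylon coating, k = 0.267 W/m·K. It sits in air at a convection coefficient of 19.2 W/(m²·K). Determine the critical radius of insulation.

For a sphere r_cr = 2k/h = 2×0.267/19.2
r_cr = 27.8 mm; since the bare radius (11 mm) is below r_cr, adding a thin layer of insulation will *increase* heat loss.

r_cr ≈ 27.8 mm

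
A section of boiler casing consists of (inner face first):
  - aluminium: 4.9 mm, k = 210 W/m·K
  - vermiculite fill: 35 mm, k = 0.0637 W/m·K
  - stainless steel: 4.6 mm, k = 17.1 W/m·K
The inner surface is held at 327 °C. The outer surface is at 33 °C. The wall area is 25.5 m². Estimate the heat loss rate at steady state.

Q ≈ 13600 W

Series thermal resistances:
R_aluminium = L/(kA) = 0.0049/(210×25.5) = 9.15×10^-7 K/W
R_vermiculite fill = L/(kA) = 0.035/(0.0637×25.5) = 0.02155 K/W
R_stainless steel = L/(kA) = 0.0046/(17.1×25.5) = 1.055×10^-5 K/W
R_total = 0.02156 K/W
Q = ΔT / R_total = 294 / 0.02156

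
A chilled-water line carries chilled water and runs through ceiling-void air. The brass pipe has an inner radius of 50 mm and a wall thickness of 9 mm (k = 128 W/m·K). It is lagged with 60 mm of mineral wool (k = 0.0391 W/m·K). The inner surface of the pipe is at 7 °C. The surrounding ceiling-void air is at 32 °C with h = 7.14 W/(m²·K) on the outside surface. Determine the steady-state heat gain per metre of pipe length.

q′ ≈ 8.21 W/m

For a radial system each layer contributes R = ln(r_out/r_in)/(2πkL); films add R = 1/(hA).
R_brass pipe wall = ln(59/50)/(2π×128×1) = 2.058×10^-4 K/W
R_mineral wool = ln(119/59)/(2π×0.0391×1) = 2.856 K/W
R_outer film = 1/(h_o·2πr_oL) = 1/(7.14×2π×0.119×1) = 0.1873 K/W
R_total = 3.043 K/W
Q = ΔT/R_total = 25/3.043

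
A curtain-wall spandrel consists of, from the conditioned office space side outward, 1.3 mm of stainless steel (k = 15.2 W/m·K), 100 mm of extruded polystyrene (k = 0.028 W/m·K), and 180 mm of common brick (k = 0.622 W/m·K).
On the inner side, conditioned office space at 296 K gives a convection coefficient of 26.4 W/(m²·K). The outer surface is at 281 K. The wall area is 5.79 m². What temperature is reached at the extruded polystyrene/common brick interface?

Treating each layer as a thermal resistance in series:
R_inner film = 1/(h_i·A) = 1/(26.4×5.79) = 0.006542 K/W
R_stainless steel = L/(kA) = 0.0013/(15.2×5.79) = 1.477×10^-5 K/W
R_extruded polystyrene = L/(kA) = 0.1/(0.028×5.79) = 0.6168 K/W
R_common brick = L/(kA) = 0.18/(0.622×5.79) = 0.04998 K/W
R_total = 0.6734 K/W;  Q = ΔT/R_total = 15/0.6734 = 22.28 W
T_interface = T_inner − Q·ΣR(inner→interface) = 296 − 22.3×0.6234

T ≈ 282 K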